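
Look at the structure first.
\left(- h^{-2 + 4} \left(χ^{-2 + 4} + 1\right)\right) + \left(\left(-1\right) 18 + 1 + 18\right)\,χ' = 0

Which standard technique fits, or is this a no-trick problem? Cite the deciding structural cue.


Technique: separation of variables — solved for the derivative, the right side splits multiplicatively into a function of each variable alone — divide and integrate each side.


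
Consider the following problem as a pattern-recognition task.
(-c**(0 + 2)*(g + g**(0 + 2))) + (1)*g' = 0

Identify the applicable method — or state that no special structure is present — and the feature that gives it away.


Verdict: separation of variables — a product of single-variable factors, c**(0 + 2) and (g + g**(0 + 2)) — the textbook separable form. A Bernoulli rewrite would carry it as the equation stands — separating the variables needs no rearrangement either.


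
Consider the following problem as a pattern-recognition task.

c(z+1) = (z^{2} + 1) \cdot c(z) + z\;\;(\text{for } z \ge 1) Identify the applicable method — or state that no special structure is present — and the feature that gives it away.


Technique: a summation factor — with the index-dependent coefficient z^{2} + 1, dividing by the cumulative product turns the left side into a pure difference.


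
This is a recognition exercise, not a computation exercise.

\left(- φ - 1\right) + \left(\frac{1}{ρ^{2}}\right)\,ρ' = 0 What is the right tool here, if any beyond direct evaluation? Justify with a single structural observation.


Technique: separation of variables — all dependence on the two variables factors apart, the defining separable shape. The cross-partial test also passes here (vacuously, each side single-variable); the potential-function route would work, separation is simply more immediate.


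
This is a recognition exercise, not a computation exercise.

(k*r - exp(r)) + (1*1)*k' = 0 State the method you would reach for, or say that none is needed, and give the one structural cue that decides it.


Method: a linear integrating factor — the equation is linear in k with coefficient r; multiplying by the integrating factor exp(∫r) makes the left side a perfect derivative.


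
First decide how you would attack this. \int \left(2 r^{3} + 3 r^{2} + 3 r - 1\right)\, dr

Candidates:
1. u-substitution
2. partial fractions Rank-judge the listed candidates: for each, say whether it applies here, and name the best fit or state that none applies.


Technique: no special technique — nothing composite, nothing rational, nothing trigonometric — each constant-multiple power of r integrates by the power rule alone.
- u-substitution: any workable substitution here is cosmetic — the integrand is already in directly integrable form.
- partial fractions — there is no rational-function structure to decompose.


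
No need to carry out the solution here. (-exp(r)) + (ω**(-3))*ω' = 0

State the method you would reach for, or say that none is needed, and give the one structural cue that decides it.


Diagnosis: separation of variables — one side of the product carries the independent variable, the other the unknown — the textbook separation shape. An exactness check succeeds on this form as well — separation and the potential function arrive at the same answer, separation more directly.


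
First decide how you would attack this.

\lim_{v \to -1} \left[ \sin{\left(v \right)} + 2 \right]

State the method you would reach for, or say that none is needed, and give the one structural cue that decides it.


Diagnosis: no special technique — no vanishing denominator and no indeterminate clash at the point — evaluation is immediate.


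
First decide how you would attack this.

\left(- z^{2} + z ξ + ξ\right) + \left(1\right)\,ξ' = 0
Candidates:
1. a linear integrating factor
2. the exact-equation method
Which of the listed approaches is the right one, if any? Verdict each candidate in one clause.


Method: a linear integrating factor — linear in the unknown with genuine forcing: multiply through by the exponential of the integrated coefficient and the left side closes into one derivative.
- a linear integrating factor — yes, a natural case for it.
- the exact-equation method: the mixed partial derivatives differ, so the left side is not a total differential.


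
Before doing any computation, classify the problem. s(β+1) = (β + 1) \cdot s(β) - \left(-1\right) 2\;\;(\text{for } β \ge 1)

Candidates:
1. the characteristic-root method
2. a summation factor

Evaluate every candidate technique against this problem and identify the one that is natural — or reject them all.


Best approach: a summation factor — an index-dependent multiplier β + 1 rules out characteristic roots; a summation factor converts it to a pure difference.
- the characteristic-root method: the coefficients vary with the index, breaking the constant-coefficient structure the method needs.
- a summation factor — yes — fits the structure here.


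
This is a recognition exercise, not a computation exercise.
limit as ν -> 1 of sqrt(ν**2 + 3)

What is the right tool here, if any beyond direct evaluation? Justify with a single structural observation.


Method: no special technique — no zero denominators, no indeterminate clash at 1 — substitute and read off the value.


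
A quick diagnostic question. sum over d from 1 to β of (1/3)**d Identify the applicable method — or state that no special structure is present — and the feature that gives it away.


Verdict: the geometric series formula — consecutive terms stand in a fixed index-free ratio — the geometric sum formula closes it.


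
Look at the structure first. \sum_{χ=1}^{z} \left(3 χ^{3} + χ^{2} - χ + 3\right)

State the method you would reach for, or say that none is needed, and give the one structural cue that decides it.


Verdict: no special technique — constant-multiple powers of χ with no cancellation partners and no common ratio — use the standard power-sum formulas.


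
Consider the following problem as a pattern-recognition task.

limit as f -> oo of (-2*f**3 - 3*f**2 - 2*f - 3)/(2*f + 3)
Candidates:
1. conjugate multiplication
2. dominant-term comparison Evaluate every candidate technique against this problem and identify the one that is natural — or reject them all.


Method: dominant-term comparison — growth-rate triage: the leading powers of f decide the limit, everything else is noise.
- conjugate multiplication: there are no radicals in tension whose conjugate would simplify matters.
- dominant-term comparison — yes — fits the structure here.


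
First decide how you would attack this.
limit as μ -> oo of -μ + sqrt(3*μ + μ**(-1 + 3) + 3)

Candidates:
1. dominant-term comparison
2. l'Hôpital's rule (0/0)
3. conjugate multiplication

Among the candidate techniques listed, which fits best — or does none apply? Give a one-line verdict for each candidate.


Verdict: conjugate multiplication — infinity minus infinity with a radical in play — multiply by the conjugate so the divergences of sqrt(3*μ + μ**(-1 + 3) + 3) and μ annihilate.
- dominant-term comparison: this is not a rational comparison of growth rates at infinity.
- l'Hôpital's rule (0/0) — the expression is a difference driving to ∞ − ∞, not a 0/0 quotient — there is no ratio for the rule to differentiate.
- conjugate multiplication — applicable, and directly so.


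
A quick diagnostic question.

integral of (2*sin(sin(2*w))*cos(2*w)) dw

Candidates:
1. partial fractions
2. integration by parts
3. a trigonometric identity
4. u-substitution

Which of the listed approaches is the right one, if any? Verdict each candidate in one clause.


Method: u-substitution — everything non-trivial happens through the inner expression sin(2*w), and its derivative accounts for the remaining factor up to a constant, so set u = sin(2*w).
- partial fractions — the expression is not a ratio of polynomials that decomposes further.
- integration by parts — the nonconstant-polynomial-times-standard-kernel pattern (an exp, sine, cosine, or logarithm partner) is absent.
- a trigonometric identity: the trigonometric factor has no even power to reduce and no cross-frequency product to convert — the standard power-reduction and product-to-sum identities do not engage it.
- u-substitution: a fit — the right tool for this form.


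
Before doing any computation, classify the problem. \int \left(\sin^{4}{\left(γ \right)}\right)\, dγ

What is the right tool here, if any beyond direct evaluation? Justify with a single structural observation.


Method: a trigonometric identity — even powers like \sin^{4}{\left(γ \right)} never integrate directly; the half-angle identity lowers the degree first.


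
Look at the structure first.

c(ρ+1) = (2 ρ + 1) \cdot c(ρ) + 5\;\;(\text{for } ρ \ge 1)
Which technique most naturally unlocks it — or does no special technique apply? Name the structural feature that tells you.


Technique: a summation factor — one-term recursion with variable weight 2 ρ + 1 is solved by product normalization, not by root-finding.


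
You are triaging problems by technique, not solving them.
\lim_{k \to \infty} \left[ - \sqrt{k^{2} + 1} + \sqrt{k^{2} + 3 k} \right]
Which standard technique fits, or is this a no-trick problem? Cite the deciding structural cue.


Best approach: conjugate multiplication — divergence minus divergence hides a finite answer — expose it by pairing \sqrt{k^{2} + 3 k} - \sqrt{k^{2} + 1} with its conjugate.


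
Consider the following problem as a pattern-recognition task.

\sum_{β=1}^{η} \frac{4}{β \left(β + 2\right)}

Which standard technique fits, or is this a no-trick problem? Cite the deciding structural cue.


Diagnosis: telescoping — the summand \frac{4}{β \left(β + 2\right)} decomposes into fractions whose poles differ by an integer shift — the series collapses.


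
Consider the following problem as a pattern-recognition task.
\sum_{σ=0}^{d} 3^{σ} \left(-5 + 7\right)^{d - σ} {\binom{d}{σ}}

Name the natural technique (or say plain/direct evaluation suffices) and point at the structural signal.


Diagnosis: the binomial theorem — the binomial coefficients weight matched powers of 3 and (-5 + 7), which is exactly the expansion of a binomial power.


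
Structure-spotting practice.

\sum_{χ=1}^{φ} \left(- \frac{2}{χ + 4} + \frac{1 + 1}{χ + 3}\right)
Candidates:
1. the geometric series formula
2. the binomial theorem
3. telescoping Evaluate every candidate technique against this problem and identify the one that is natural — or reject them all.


Technique: telescoping — consecutive terms evaluate one function at adjacent indices (\frac{1 + 1}{χ + 3} is its current value): one term's tail is the next term's head, so the chain collapses.
- the geometric series formula: the term-to-term ratio changes with the index, so the geometric formula cannot close it.
- the binomial theorem — there is no sum-raised-to-a-power identity hiding in these terms.
- telescoping: yes, a natural case for it.


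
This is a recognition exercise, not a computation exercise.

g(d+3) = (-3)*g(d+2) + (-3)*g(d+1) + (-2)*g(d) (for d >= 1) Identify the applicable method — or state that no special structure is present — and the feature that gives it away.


Method: the characteristic-root method — every coefficient is a fixed number and the forcing is zero — substitute r^d and read off the root equation.


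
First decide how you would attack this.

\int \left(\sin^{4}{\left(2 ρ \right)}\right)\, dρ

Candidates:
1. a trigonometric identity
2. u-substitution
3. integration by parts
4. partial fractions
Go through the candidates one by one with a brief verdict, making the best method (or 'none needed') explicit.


Verdict: a trigonometric identity — \sin^{4}{\left(2 ρ \right)} is the textbook power-reduction case — identities first, antiderivatives second.
- a trigonometric identity: applies; the problem has the shape this method handles.
- u-substitution: no subexpression of the integrand serves as a whole-integral substitution inner — individual terms may offer their own, but none carries its derivative as a factor of the full integrand; a working change of variable would have to be constructed from outside the expression.
- integration by parts — not the fit here: there is no polynomial factor to ladder down — parts can still close the trigonometric product by recursion, though the identity rewrite is the direct route.
- partial fractions — there is no rational-function structure to decompose.


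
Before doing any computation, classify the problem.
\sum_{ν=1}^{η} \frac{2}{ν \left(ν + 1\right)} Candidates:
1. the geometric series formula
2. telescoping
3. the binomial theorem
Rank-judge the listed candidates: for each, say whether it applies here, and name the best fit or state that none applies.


Method: telescoping — the summand \frac{2}{ν \left(ν + 1\right)} decomposes into fractions whose poles differ by an integer shift — the series collapses.
- the geometric series formula — the ratio of consecutive terms depends on the index.
- telescoping — applicable, and directly so.
- the binomial theorem — no binomial coefficients pair up with complementary powers here.


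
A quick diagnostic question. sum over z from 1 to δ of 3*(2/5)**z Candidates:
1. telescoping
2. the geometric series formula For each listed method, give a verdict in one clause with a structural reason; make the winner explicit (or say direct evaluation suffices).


Technique: the geometric series formula — term-over-term division gives 2/5 every time — index-free ratio, geometric sum formula applies.
- telescoping: the summand is not presented as a shifted difference — a telescoping rewrite may exist, but the displayed structure does not offer one.
- the geometric series formula — applicable, and directly so.


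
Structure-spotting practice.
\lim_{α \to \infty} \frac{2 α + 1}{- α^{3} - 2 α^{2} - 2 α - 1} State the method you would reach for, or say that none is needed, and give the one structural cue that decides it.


Best approach: dominant-term comparison — growth-rate triage: the leading powers of α decide the limit, everything else is noise. Differentiating the expression as a single quotient would eventually settle it as well; matching dominant growth settles it immediately.


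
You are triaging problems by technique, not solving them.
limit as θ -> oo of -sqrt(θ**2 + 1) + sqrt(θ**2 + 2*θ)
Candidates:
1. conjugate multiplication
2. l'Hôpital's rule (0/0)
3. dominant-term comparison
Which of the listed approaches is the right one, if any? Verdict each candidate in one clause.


Diagnosis: conjugate multiplication — neither sqrt(θ**2 + 2*θ) nor sqrt(θ**2 + 1) converges alone, so rewrite their difference as a conjugate-rationalized quotient first.
- conjugate multiplication: a fit — the right tool for this form.
- l'Hôpital's rule (0/0): the expression is a difference driving to ∞ − ∞, not a 0/0 quotient — there is no ratio for the rule to differentiate.
- dominant-term comparison: leading-power comparison does not apply to this form.


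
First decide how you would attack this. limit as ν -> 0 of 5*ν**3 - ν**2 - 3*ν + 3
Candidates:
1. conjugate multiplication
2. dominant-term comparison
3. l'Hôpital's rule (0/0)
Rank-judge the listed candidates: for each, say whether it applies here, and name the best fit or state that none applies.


Method: no special technique — no denominator vanishes and nothing blows up at 0: direct substitution is the whole computation.
- conjugate multiplication: the conjugate move applies to radical differences, which this is not.
- dominant-term comparison: this is not a rational comparison of growth rates at infinity.
- l'Hôpital's rule (0/0): substituting the point gives a finite value outright — there is no indeterminate clash to repair.


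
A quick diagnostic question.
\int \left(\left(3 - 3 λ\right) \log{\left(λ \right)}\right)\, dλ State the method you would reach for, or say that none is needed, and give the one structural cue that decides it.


Diagnosis: integration by parts — \log{\left(λ \right)} blocks direct integration but differentiates to something rational — parts with the polynomial factor 3 - 3 λ as dv.


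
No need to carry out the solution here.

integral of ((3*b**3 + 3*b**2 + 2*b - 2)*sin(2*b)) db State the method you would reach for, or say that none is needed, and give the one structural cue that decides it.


Method: integration by parts — a polynomial 3*b**3 + 3*b**2 + 2*b - 2 against the kernel sin(2*b) is the signature bounded-ladder case for integration by parts.


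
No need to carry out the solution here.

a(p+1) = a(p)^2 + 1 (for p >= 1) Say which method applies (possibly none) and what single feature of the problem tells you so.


Method: no special technique — the map from one term to the next is curved, not linear, so linear closed-form machinery does not attach.


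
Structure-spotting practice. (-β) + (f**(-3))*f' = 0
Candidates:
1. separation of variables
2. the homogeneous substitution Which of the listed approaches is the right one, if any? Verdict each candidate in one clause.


Verdict: separation of variables — one side of the product carries the independent variable, the other the unknown — the textbook separation shape.
- separation of variables: yes — fits the structure here.
- the homogeneous substitution — the ratio substitution does not collapse this equation.


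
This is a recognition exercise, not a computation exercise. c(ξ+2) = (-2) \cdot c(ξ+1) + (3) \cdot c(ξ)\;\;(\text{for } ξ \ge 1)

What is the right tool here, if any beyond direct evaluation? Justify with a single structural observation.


Method: the characteristic-root method — because shifting ξ leaves the equation's coefficients unchanged, exponential trials reduce it to algebra.


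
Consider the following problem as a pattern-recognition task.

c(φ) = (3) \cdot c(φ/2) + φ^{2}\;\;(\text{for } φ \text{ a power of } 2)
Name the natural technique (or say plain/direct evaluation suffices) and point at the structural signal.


Technique: the master substitution — the argument contracts 2-fold per step: reindex φ exponentially and solve the linear recurrence in the new index.


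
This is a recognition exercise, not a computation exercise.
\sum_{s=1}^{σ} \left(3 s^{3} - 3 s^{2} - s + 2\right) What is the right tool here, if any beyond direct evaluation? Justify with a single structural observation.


Diagnosis: no special technique — this is bookkeeping, not technique: standard formulas for sums of constant-multiple powers of s apply termwise.


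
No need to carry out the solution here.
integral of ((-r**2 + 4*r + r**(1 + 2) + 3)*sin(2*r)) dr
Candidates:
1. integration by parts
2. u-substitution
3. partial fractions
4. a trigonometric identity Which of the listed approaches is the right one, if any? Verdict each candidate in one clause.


Method: integration by parts — a polynomial factor (-r**2 + 4*r + r**(1 + 2) + 3) multiplies sin(2*r); differentiating (-r**2 + 4*r + r**(1 + 2) + 3) lowers its degree while sin(2*r) integrates cleanly, so parts wins.
- integration by parts: yes, a natural case for it.
- u-substitution — no subexpression of the integrand pairs with its own derivative as a factor — individual terms may offer their own substitutions, but any change of variable covering the whole integral would have to be constructed from outside the expression.
- partial fractions — there is no rational-function structure to decompose.
- a trigonometric identity — no even trigonometric power and no product of distinct frequencies to rewrite.


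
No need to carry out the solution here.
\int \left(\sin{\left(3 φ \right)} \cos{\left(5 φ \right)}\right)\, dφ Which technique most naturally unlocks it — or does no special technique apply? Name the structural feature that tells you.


Verdict: a trigonometric identity — the product \sin{\left(3 φ \right)} \cos{\left(5 φ \right)} converts to a sum of single-frequency sinusoids via the product-to-sum identity.


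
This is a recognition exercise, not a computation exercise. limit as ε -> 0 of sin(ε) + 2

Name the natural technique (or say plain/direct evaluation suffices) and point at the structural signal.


Diagnosis: no special technique — no vanishing denominator and no indeterminate clash at the point — evaluation is immediate.


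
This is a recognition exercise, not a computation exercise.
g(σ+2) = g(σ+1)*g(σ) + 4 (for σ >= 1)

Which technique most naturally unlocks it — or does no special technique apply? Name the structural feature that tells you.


Method: no special technique — the recurrence is nonlinear in the sequence values; study it directly, no linear machinery applies.


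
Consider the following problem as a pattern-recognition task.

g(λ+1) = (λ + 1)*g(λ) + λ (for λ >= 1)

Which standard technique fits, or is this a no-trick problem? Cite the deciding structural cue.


Best approach: a summation factor — first-order, linear, moving coefficient λ + 1: the discrete analogue of an integrating factor handles it.


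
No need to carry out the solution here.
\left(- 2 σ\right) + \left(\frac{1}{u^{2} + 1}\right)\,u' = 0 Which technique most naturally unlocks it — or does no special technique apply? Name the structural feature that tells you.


Technique: separation of variables — separating collects all u-dependence with the derivative and leaves all σ-dependence opposite: variables separate. An exactness check succeeds on this form as well — separation and the potential function arrive at the same answer, separation more directly.


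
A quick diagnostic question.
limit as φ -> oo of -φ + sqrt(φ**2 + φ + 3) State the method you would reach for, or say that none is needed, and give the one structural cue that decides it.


Diagnosis: conjugate multiplication — sqrt(φ**2 + φ + 3) and φ both blow up, but their difference is tame once the conjugate rationalizes it.


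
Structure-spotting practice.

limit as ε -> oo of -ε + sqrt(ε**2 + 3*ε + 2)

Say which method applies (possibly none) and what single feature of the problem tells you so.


Diagnosis: conjugate multiplication — infinity minus infinity with a radical in play — multiply by the conjugate so the divergences of sqrt(ε**2 + 3*ε + 2) and ε annihilate.


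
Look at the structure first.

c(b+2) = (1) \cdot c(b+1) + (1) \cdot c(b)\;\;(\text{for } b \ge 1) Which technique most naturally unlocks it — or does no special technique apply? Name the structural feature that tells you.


Method: the characteristic-root method — every coefficient is a fixed number and the forcing is zero — substitute r^b and read off the root equation.


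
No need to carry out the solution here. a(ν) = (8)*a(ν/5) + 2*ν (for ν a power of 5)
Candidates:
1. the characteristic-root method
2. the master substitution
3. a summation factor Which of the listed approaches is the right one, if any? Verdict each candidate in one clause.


Verdict: the master substitution — recursion at ν/5 is multiplicative in the index; logarithmic reindexing via ν = 5^m linearizes it.
- the characteristic-root method — a divided-index call is not the fixed-shift linear shape that characteristic roots solve.
- the master substitution: a fit — the right tool for this form.
- a summation factor — a divided-index call is outside the fixed-shift first-order family a summation factor normalizes.


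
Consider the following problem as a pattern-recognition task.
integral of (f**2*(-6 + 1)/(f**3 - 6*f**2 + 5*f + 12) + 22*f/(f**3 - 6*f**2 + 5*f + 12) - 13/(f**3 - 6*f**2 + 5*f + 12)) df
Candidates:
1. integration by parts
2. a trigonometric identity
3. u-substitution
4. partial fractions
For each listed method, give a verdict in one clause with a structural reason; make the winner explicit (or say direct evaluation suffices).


Verdict: partial fractions — once f**3 - 6*f**2 + 5*f + 12 is factored, each root contributes a simple-fraction term; integrate them one at a time.
- integration by parts — the nonconstant-polynomial-times-standard-kernel pattern (an exp, sine, cosine, or logarithm partner) is absent.
- a trigonometric identity: no sine or cosine appears, so there is nothing for a trigonometric identity to act on.
- u-substitution — no subexpression of the integrand serves as a whole-integral substitution inner — individual terms may offer their own, but none carries its derivative as a factor of the full integrand; a working change of variable would have to be constructed from outside the expression.
- partial fractions — a fit — the right tool for this form.


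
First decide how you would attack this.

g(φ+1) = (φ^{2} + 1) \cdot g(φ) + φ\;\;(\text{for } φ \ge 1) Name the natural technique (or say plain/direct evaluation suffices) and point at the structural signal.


Best approach: a summation factor — rescale the sequence by the product of the weights φ^{2} + 1 so far — the recurrence collapses to a plain running sum.


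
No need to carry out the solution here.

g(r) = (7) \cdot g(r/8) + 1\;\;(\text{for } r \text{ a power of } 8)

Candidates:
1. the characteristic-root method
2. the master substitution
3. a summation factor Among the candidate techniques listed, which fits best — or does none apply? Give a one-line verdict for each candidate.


Verdict: the master substitution — the argument shrinks by the factor 8, so measure the index on a logarithmic scale and the recursion becomes a shift.
- the characteristic-root method — the recursion divides its index rather than shifting it — outside the constant-shift family the root method covers.
- the master substitution: applicable, and directly so.
- a summation factor: a divided-index call is outside the fixed-shift first-order family a summation factor normalizes.


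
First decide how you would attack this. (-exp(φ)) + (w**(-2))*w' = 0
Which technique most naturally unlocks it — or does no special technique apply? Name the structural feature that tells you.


Method: separation of variables — one side of the product carries the independent variable, the other the unknown — the textbook separation shape. The cross-partial test also passes here (vacuously, each side single-variable); the potential-function route would work, separation is simply more immediate.


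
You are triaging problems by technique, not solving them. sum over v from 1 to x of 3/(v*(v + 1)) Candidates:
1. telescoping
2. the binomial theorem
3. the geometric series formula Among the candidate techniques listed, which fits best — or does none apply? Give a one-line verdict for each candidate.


Best approach: telescoping — split 3/(v*(v + 1)) by partial fractions and the pieces are one function at shifted arguments — interior terms cancel.
- telescoping: yes — fits the structure here.
- the binomial theorem: there is no pair of bases whose matched powers would reassemble into a single binomial power.
- the geometric series formula: dividing successive terms gives an index-dependent quantity, not a constant.


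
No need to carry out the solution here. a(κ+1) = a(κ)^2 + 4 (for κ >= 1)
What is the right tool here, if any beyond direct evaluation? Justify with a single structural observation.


Technique: no special technique — the new term depends nonlinearly on the old ones, which disqualifies every superposition-based technique.


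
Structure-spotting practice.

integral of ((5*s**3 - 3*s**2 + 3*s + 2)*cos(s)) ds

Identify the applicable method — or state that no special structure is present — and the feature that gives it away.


Diagnosis: integration by parts — the integrand splits as 5*s**3 - 3*s**2 + 3*s + 2 times cos(s) — repeatedly differentiating the polynomial part kills it, which is the parts ladder.


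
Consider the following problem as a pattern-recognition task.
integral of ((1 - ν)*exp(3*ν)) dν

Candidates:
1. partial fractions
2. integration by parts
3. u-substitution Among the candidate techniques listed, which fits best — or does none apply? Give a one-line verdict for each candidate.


Best approach: integration by parts — 1 - ν dies after finitely many derivatives while exp(3*ν) cycles under integration — the tabular/parts setup.
- partial fractions: there is no rational-function structure to decompose.
- integration by parts — a fit — the right tool for this form.
- u-substitution: no subexpression of the integrand serves as a whole-integral substitution inner — individual terms may offer their own, but none carries its derivative as a factor of the full integrand; a working change of variable would have to be constructed from outside the expression.


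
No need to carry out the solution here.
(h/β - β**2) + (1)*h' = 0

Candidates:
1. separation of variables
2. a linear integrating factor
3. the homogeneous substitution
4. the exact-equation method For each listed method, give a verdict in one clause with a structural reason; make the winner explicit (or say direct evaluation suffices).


Best approach: a linear integrating factor — the unknown enters only to the first power against a nonzero forcing term — the integrating-factor template applies directly.
- separation of variables: the two dependences are entangled, not a clean product of one-variable pieces.
- a linear integrating factor: yes, a natural case for it.
- the homogeneous substitution — the slope does not depend on the ratio of the variables alone.
- the exact-equation method: the mixed partial derivatives differ, so the left side is not a total differential.


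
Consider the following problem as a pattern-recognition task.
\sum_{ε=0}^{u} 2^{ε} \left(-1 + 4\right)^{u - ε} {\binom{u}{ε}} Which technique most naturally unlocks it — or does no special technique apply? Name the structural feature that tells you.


Diagnosis: the binomial theorem — the summand is term ε of a binomial expansion in 2 and (-1 + 4); the whole sum is a single power.


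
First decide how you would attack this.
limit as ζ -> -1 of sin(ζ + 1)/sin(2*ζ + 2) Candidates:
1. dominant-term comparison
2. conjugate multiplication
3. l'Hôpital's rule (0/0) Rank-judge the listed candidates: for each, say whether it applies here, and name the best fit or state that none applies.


Diagnosis: l'Hôpital's rule (0/0) — the 0/0 form at -1 is the signature situation for l'Hôpital's rule. Known elementary limits would finish this too — the rule just bypasses the case analysis.
- dominant-term comparison: no dominant power emerges to decide the limit by degree comparison.
- conjugate multiplication: multiplying by a conjugate would not remove any indeterminacy here.
- l'Hôpital's rule (0/0) — applies; the problem has the shape this method handles.


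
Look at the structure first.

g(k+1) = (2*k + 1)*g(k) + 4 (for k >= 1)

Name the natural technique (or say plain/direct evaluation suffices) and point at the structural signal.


Verdict: a summation factor — first-order linear but the coefficient 2*k + 1 moves with the index — divide by the cumulative product and telescope.


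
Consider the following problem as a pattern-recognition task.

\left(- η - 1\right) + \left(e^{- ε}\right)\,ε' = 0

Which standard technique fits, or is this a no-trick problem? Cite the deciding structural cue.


Best approach: separation of variables — all dependence on the two variables factors apart, the defining separable shape. The cross-partial test also passes here (vacuously, each side single-variable); the potential-function route would work, separation is simply more immediate.


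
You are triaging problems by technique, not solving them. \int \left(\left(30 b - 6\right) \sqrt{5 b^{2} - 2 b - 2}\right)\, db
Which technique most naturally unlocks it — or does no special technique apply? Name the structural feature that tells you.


Best approach: u-substitution — everything non-trivial happens through the inner expression 5 b^{2} - 2 b - 2, and its derivative accounts for the remaining factor up to a constant, so set u = 5 b^{2} - 2 b - 2.


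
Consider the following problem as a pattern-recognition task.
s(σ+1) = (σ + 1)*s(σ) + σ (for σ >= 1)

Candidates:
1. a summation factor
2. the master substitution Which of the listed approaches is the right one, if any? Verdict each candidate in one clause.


Diagnosis: a summation factor — one step of memory with a weight σ + 1 that changes as the index grows — the summation-factor construction is built for this.
- a summation factor: a fit — the right tool for this form.
- the master substitution: the recursive argument is a shift of the index, not a fixed fraction of it.


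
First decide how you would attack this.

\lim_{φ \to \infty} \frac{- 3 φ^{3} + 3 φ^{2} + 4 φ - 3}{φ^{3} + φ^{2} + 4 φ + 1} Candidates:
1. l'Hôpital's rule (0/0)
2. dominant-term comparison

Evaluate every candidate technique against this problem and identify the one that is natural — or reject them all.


Verdict: dominant-term comparison — at large φ only the top-degree terms survive; compare the leading terms and the limit falls out.
- l'Hôpital's rule (0/0) — as a single quotient the expression runs to ∞/∞ at the limit point — an at-infinity form of the rule would apply, though the leading-growth comparison is the direct reading.
- dominant-term comparison — yes, a natural case for it.


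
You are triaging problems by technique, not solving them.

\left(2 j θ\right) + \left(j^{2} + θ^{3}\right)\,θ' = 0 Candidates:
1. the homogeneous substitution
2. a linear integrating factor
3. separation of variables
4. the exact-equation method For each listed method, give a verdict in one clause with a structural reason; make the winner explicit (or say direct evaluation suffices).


Technique: the exact-equation method — this form is already the differential of something: the matching mixed partials of 2 j θ and j^{2} + θ^{3} prove it.
- the homogeneous substitution — the ratio of the variables does not determine the slope.
- a linear integrating factor — a nonlinear term in the unknown puts this outside the integrating-factor template.
- separation of variables: no division isolates the independent variable from the unknown.
- the exact-equation method: yes, a natural case for it.


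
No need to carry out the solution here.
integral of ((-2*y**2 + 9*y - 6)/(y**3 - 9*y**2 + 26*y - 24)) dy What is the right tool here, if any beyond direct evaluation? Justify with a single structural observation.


Technique: partial fractions — the denominator y**3 - 9*y**2 + 26*y - 24 factors, so the quotient decomposes into elementary partial fractions term by term.


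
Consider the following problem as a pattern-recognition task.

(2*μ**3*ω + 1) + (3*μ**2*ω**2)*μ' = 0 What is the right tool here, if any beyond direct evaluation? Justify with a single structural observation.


Verdict: the exact-equation method — equality of cross partials is the green light — assemble the potential function term by term.


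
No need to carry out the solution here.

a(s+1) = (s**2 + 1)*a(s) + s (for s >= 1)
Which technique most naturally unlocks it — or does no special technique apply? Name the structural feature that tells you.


Technique: a summation factor — rescale the sequence by the product of the weights s**2 + 1 so far — the recurrence collapses to a plain running sum.


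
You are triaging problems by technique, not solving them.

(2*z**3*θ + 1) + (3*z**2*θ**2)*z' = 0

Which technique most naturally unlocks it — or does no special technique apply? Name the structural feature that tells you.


Method: the exact-equation method — because the two cross partials coincide, the form is conservative as written — recover its potential in (θ, z).


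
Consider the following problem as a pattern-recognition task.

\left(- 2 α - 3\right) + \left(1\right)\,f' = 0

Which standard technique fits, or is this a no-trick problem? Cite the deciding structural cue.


Verdict: no special technique — solved for the derivative, no f appears — this is antidifferentiation in α wearing ODE clothing.


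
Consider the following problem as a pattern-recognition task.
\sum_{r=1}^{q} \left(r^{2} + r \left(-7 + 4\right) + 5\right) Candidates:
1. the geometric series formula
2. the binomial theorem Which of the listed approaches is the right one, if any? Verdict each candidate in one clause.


Diagnosis: no special technique — constant-multiple powers of r with no cancellation partners and no common ratio — use the standard power-sum formulas.
- the geometric series formula: no single multiplier carries one term to the next throughout the sum.
- the binomial theorem: there is no pair of bases whose matched powers would reassemble into a single binomial power.


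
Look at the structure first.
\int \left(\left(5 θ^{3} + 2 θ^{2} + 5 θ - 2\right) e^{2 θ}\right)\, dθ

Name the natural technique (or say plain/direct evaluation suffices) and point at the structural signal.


Technique: integration by parts — 5 θ^{3} + 2 θ^{2} + 5 θ - 2 dies after finitely many derivatives while e^{2 θ} cycles under integration — the tabular/parts setup.


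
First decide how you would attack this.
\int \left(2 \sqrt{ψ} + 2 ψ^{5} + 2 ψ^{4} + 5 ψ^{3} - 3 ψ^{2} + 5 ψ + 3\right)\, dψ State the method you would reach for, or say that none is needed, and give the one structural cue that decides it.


Verdict: no special technique — a term-by-term power-rule job in ψ; no substitution or rearrangement earns its keep here.


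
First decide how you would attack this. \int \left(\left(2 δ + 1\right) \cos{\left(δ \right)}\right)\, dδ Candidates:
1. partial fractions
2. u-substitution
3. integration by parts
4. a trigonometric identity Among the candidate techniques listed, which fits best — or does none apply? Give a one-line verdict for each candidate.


Verdict: integration by parts — 2 δ + 1 dies after finitely many derivatives while \cos{\left(δ \right)} cycles under integration — the tabular/parts setup.
- partial fractions — the expression is not a ratio of polynomials that decomposes further.
- u-substitution — no subexpression of the integrand serves as a whole-integral substitution inner — individual terms may offer their own, but none carries its derivative as a factor of the full integrand; a working change of variable would have to be constructed from outside the expression.
- integration by parts — yes — fits the structure here.
- a trigonometric identity — no identity rewrites this into an easier trigonometric form.


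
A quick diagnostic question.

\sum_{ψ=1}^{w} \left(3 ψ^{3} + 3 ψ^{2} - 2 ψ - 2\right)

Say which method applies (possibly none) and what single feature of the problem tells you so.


Technique: no special technique — every summand is a constant multiple of a power of ψ — apply the standard power-sum identities one degree at a time.


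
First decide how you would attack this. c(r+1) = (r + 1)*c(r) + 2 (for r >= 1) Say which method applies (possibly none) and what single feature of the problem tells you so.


Best approach: a summation factor — because the multiplier r + 1 is index-dependent, divide through by its running product and sum the resulting differences.


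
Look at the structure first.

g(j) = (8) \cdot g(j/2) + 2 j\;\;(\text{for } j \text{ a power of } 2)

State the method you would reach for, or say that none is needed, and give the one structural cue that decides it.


Technique: the master substitution — treat m = log base 2 of j as the new clock: one recursion step advances m by one while j scales by 2.
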